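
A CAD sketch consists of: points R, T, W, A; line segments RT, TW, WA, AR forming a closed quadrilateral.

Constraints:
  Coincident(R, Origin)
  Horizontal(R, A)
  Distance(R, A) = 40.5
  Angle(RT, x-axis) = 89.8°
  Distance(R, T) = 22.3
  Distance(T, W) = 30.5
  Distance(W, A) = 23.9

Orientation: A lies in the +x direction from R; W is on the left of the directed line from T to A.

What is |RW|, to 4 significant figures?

37.51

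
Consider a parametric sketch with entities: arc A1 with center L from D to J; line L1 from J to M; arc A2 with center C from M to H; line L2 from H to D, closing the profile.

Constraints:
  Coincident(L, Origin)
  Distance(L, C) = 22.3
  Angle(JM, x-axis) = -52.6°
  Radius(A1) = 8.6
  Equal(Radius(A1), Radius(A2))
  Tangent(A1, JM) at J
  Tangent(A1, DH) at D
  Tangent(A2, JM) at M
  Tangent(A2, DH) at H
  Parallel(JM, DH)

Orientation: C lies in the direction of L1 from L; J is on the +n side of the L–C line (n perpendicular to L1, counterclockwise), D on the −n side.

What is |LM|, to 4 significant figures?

23.90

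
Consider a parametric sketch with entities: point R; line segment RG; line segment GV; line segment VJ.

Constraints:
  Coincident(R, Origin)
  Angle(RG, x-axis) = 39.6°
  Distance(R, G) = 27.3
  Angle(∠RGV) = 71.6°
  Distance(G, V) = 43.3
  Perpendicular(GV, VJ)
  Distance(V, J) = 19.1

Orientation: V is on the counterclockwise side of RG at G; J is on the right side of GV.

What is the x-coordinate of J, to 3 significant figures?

-5.56

R is at the origin; RG runs at 39.6° with length 27.3, so G = 27.3·(cos 39.6°, sin 39.6°) = (21.0, 17.4). ∠RGV = 71.6°, so GV runs at 39.6° + (180° − 71.6°) = 148° from the x-axis; with |GV| = 43.3, V = G + 43.3·(cos 148°, sin 148°) = (-15.7, 40.3). GV is perpendicular to VJ; with |VJ| = 19.1 on the right of GV, J = V + 19.1·(0.530, 0.848) = (-5.56, 56.5). So J.x = -5.56.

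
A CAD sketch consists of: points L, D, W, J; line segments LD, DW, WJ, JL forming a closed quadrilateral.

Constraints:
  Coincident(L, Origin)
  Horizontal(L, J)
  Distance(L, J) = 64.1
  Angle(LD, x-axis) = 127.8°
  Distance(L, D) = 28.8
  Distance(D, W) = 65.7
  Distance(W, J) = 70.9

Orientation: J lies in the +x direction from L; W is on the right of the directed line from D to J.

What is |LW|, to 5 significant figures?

39.267

L is at the origin; LJ is horizontal with |LJ| = 64.1 and J in +x, so J = (64.1, 0). LD runs at 127.8° with |LD| = 28.8, so D = (-17.652, 22.756). W is determined by |DW| = 65.7 and |WJ| = 70.9 together: it lies at the intersection of circle(D, 65.7) and circle(J, 70.9). With |DJ| = 84.860, the foot of the radical line on DJ is 38.245 from D and the perpendicular offset is √(65.7² − 38.245²) = 53.421. Taking the right-of-DJ solution: W = (4.8665, -38.964).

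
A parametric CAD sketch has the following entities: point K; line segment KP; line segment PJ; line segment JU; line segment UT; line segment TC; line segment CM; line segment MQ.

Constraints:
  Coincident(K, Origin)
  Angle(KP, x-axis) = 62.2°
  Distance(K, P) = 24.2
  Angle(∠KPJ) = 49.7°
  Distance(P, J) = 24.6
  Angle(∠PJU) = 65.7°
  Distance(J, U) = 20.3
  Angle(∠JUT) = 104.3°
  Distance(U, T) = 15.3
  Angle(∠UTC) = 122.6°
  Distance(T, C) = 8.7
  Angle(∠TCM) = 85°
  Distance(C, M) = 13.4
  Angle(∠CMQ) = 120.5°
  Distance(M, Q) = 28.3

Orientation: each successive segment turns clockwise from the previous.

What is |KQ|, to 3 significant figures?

16.6

K is at the origin; KP runs at 62.2° with length 24.2, so P = (11.3, 21.4). ∠KPJ = 49.7° gives PJ at -68.1° from the x-axis; with |PJ| = 24.6, J = (20.5, -1.42). ∠PJU = 65.7° gives JU at 178° from the x-axis; with |JU| = 20.3, U = (0.180, -0.568). ∠JUT = 104.3° gives UT at 102° from the x-axis; with |UT| = 15.3, T = (-2.98, 14.4). ∠UTC = 122.6° gives TC at 44.5° from the x-axis; with |TC| = 8.7, C = (3.23, 20.5). ∠TCM = 85.0° gives CM at -50.5° from the x-axis; with |CM| = 13.4, M = (11.8, 10.2). ∠CMQ = 120.5° gives MQ at -110° from the x-axis; with |MQ| = 28.3, Q = (2.07, -16.4). Then |KQ| = |Q − K| = 16.6.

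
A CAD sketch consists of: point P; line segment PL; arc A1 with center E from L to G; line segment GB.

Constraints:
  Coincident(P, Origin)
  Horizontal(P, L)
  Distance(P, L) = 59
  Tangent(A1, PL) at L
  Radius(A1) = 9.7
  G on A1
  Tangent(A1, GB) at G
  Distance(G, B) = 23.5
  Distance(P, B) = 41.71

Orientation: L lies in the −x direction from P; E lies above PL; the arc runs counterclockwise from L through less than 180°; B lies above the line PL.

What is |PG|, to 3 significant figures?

51.9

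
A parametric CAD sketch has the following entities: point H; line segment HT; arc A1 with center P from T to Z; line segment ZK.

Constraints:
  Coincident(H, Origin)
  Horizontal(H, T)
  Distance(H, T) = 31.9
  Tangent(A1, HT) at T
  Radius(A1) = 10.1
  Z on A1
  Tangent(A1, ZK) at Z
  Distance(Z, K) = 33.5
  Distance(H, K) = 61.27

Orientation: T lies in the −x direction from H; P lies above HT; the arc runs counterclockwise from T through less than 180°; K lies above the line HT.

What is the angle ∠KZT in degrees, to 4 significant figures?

116.9°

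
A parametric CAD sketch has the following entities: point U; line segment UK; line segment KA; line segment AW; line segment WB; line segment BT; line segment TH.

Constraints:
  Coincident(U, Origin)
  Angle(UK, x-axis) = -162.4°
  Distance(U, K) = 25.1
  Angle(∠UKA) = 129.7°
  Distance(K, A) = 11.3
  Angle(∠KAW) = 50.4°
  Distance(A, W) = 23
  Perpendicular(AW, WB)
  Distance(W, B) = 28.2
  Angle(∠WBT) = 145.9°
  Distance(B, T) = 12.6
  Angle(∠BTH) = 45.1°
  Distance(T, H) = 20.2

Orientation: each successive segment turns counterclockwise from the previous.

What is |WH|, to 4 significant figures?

21.74

U is at the origin; UK runs at -162.4° with length 25.1, so K = (-23.93, -7.589). ∠UKA = 129.7° gives KA at -112.1° from the x-axis; with |KA| = 11.3, A = (-28.18, -18.06). ∠KAW = 50.4° gives AW at 17.50° from the x-axis; with |AW| = 23.0, W = (-6.241, -11.14). AW ⟂ WB, so WB runs at 107.5°; with |WB| = 28.2, B = (-14.72, 15.75). ∠WBT = 145.9° gives BT at 141.6° from the x-axis; with |BT| = 12.6, T = (-24.60, 23.58). ∠BTH = 45.1° gives TH at -83.50° from the x-axis; with |TH| = 20.2, H = (-22.31, 3.508). Then |WH| = |H − W| = 21.74.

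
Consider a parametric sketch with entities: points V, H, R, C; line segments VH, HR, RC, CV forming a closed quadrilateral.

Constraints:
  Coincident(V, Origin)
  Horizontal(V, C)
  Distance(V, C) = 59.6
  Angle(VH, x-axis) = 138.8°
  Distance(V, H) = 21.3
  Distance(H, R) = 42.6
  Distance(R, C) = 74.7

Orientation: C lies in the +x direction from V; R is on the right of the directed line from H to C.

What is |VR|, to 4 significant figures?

29.69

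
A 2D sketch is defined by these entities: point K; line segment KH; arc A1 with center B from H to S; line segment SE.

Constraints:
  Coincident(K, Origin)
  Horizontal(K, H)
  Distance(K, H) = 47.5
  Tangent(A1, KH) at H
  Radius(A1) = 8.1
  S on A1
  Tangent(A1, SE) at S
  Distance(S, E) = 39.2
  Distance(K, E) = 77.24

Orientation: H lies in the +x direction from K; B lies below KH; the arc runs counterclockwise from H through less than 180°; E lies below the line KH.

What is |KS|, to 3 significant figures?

42.7

K is at the origin; KH is horizontal with |KH| = 47.5 and H on the +x side, so H = (47.5, 0.00). Tangency of A1 to KH means the radius BH is perpendicular to KH, so B = H + (0, -8.1) = (47.5, -8.10). Since BS ⟂ SE (tangency), |BE| = √(8.1² + 39.2²) = 40.0 regardless of where S sits on A1. So E lies on both circle(K, 77.24) and circle(B, 40.0); the below-KH intersection is E = (62.7, -45.1). S is the foot of the tangent from E: S = (40.8, -12.6).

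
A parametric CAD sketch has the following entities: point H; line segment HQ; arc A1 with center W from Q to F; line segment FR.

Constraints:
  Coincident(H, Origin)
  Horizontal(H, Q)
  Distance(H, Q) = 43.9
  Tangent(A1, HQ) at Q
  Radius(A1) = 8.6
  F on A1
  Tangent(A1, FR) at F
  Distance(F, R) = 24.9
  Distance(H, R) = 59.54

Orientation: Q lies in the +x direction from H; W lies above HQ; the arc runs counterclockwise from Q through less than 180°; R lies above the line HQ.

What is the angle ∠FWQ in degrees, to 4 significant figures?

99.00°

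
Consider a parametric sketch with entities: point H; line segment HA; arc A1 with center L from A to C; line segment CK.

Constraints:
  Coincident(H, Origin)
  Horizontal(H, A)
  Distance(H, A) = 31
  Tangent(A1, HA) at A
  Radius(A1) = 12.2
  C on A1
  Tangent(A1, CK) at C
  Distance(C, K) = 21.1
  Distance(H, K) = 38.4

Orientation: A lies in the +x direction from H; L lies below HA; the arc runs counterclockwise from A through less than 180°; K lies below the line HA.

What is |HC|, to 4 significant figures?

22.46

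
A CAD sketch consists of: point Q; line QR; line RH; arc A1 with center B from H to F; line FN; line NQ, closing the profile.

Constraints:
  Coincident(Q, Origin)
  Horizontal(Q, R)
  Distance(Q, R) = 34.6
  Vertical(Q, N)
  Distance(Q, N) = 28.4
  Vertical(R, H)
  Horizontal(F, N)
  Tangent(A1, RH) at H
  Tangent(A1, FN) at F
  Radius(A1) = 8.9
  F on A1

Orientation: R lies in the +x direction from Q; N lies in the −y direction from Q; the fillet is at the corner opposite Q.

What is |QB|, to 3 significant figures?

32.3

Q is at the origin; QR is horizontal with |QR| = 34.6 and R on the +x side, so R = (34.6, 0.00). QN is vertical with |QN| = 28.4 and N on the −y side, so N = (0.00, -28.4). The virtual corner opposite Q is at (34.6, -28.4). Tangency of A1 to RH means the radius BH is perpendicular to RH and since A1 is tangent to FN there, BF ⟂ FN, with radius 8.9, so the center B sits 8.9 in from both sides at B = (25.7, -19.5). Then |QB| = |B − Q| = 32.3.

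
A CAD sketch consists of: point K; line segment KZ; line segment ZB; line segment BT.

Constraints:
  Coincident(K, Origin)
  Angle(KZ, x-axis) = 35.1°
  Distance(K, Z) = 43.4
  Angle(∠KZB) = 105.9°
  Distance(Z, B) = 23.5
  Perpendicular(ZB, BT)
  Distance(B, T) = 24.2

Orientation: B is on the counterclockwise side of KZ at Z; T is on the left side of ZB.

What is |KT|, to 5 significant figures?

39.498

K is at the origin; KZ runs at 35.1° with length 43.4, so Z = 43.4·(cos 35.1°, sin 35.1°) = (35.508, 24.955). ∠KZB = 105.9°, so ZB runs at 35.1° + (180° − 105.9°) = 109.20° from the x-axis; with |ZB| = 23.5, B = Z + 23.5·(cos 109.20°, sin 109.20°) = (27.779, 47.148). ZB ⟂ BT; with |BT| = 24.2 on the left of ZB, T = B + 24.2·(-0.94438, -0.32887) = (4.9254, 39.189). Then |KT| = |T − K| = 39.498.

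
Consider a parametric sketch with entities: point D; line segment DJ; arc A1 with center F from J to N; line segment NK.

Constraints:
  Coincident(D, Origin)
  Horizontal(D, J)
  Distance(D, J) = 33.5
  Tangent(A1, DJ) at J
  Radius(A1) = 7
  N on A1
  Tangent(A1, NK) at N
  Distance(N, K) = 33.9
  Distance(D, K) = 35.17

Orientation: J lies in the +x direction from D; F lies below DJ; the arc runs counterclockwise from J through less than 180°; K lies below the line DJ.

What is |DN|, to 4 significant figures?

27.60

Checks: |FN| = 7.000 ✓; ∠(FN, NK) = 90.00° ✓; |NK| = 33.90 ✓; |DK| = 35.17 ✓.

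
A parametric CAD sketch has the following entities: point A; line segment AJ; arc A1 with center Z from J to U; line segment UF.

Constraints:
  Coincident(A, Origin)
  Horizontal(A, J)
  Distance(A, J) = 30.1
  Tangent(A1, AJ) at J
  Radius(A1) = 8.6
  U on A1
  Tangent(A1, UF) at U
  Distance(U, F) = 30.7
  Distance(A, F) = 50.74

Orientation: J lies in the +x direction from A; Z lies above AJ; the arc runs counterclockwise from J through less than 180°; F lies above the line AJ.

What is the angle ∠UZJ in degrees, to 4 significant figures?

104.8°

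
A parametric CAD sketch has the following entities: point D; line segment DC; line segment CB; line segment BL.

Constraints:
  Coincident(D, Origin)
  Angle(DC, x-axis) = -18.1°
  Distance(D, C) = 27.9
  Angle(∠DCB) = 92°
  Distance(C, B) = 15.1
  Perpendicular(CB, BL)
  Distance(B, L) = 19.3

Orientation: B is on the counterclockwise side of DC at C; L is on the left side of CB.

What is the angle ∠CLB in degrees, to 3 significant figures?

38.0°

D is at the origin; DC runs at -18.1° with length 27.9, so C = 27.9·(cos -18.1°, sin -18.1°) = (26.5, -8.67). ∠DCB = 92.0°, so CB runs at -18.1° + (180° − 92.0°) = 69.9° from the x-axis; with |CB| = 15.1, B = C + 15.1·(cos 69.9°, sin 69.9°) = (31.7, 5.51). CB ⟂ BL; with |BL| = 19.3 on the left of CB, L = B + 19.3·(-0.939, 0.344) = (13.6, 12.1). Then cos ∠CLB = LC·LB / (|LC||LB|), giving 38.0°.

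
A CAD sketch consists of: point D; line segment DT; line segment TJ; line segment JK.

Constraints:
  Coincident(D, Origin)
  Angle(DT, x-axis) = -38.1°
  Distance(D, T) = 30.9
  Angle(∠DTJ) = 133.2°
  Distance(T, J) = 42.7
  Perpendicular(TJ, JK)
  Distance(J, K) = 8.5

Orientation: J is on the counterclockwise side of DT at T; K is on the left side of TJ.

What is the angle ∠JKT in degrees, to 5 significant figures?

78.742°

∠DTJ = 133.2°, so TJ runs at -38.1° + (180° − 133.2°) = 8.7000° from the x-axis; with |TJ| = 42.7, J = T + 42.7·(cos 8.7000°, sin 8.7000°) = (66.525, -12.608). TJ is perpendicular to JK; with |JK| = 8.5 on the left of TJ, K = J + 8.5·(-0.15126, 0.98849) = (65.239, -4.2054). Then cos ∠JKT = KJ·KT / (|KJ||KT|), giving 78.742°.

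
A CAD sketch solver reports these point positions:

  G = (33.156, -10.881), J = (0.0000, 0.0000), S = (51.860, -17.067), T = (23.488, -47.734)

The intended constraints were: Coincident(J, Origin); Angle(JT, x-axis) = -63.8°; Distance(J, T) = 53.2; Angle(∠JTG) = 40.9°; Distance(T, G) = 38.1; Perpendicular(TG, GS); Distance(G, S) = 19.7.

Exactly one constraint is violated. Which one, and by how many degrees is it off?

Perpendicular(TG, GS) — off by 3.60°.

J = (0.00, 0.00) ✓; JT at -63.80° ✓; |JT| = 53.20 ✓; ∠JTG = 40.90° ✓; |TG| = 38.10 ✓; ∠(TG, GS) = 93.60° ✗; |GS| = 19.70 ✓.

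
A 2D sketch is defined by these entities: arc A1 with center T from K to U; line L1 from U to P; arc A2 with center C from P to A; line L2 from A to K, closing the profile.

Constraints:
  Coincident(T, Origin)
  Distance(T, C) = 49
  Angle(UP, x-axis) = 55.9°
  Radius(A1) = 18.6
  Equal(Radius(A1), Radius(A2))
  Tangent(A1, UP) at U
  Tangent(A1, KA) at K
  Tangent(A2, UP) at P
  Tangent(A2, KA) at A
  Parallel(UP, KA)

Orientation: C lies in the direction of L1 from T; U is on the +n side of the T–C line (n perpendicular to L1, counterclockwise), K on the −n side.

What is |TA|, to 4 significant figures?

52.41

The slot axis is L1's direction at 55.9°, so u = (cos 55.9°, sin 55.9°) = (0.5606, 0.8281) and n = (−sin 55.9°, cos 55.9°) = (-0.8281, 0.5606). T is at the origin and C lies 49.0 along u from T, so C = 49.0·u = (27.47, 40.57). Tangency of A1 to both parallel lines with radius 18.6 puts U and K at T ± 18.6·n: U = (-15.40, 10.43), K = (15.40, -10.43). Equal radii place P and A the same way about C: P = C + 18.6·n = (12.07, 51.00), A = C − 18.6·n = (42.87, 30.15). Then |TA| = |A − T| = 52.41.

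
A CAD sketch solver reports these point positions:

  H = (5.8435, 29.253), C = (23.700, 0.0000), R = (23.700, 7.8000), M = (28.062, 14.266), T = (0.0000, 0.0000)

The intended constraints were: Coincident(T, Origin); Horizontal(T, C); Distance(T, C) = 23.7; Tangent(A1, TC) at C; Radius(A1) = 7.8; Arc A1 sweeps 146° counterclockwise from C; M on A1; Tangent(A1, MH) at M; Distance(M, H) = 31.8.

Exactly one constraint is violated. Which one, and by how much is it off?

Distance(M, H) = 31.8 — off by 5.00.

T = (0.00, 0.00) ✓; T.y = 0.00, C.y = 0.00 ✓; |TC| = 23.70 ✓; ∠(RC, CT) = 90.00° ✓; |RC| = 7.800 ✓; bearing(R→M) − bearing(R→C) = 146.0° ✓; |RM| = 7.800 ✓; ∠(RM, MH) = 90.00° ✓; |MH| = 26.80 ✗.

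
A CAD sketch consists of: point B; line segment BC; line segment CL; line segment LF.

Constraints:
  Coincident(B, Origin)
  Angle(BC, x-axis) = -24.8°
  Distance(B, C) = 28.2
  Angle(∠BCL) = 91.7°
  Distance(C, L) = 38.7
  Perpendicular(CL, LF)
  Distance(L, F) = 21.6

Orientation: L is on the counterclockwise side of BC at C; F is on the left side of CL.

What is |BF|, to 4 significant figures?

40.08

B is at the origin; BC runs at -24.8° with length 28.2, so C = 28.2·(cos -24.8°, sin -24.8°) = (25.60, -11.83). ∠BCL = 91.7°, so CL runs at -24.8° + (180° − 91.7°) = 63.50° from the x-axis; with |CL| = 38.7, L = C + 38.7·(cos 63.50°, sin 63.50°) = (42.87, 22.81). CL is perpendicular to LF; with |LF| = 21.6 on the left of CL, F = L + 21.6·(-0.8949, 0.4462) = (23.54, 32.44). Then |BF| = |F − B| = 40.08.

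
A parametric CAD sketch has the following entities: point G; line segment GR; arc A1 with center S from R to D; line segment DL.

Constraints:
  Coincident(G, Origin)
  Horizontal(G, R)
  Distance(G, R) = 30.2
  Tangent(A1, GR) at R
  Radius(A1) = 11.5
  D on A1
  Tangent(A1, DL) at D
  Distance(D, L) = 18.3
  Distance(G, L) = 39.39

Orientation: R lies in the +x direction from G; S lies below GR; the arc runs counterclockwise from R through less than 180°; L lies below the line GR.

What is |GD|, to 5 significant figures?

23.640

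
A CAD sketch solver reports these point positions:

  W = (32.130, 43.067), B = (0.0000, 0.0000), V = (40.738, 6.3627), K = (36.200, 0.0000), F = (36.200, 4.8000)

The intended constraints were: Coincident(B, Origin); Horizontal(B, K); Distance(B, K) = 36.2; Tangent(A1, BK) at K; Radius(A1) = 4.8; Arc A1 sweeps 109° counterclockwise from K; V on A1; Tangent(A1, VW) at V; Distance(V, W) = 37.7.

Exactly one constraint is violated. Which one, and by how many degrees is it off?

Tangent(A1, VW) at V — off by 5.80°.

B = (0.00, 0.00) ✓; B.y = 0.00, K.y = 0.00 ✓; |BK| = 36.20 ✓; ∠(FK, KB) = 90.00° ✓; |FK| = 4.800 ✓; bearing(F→V) − bearing(F→K) = 109.0° ✓; |FV| = 4.800 ✓; ∠(FV, VW) = 95.80° ✗; |VW| = 37.70 ✓.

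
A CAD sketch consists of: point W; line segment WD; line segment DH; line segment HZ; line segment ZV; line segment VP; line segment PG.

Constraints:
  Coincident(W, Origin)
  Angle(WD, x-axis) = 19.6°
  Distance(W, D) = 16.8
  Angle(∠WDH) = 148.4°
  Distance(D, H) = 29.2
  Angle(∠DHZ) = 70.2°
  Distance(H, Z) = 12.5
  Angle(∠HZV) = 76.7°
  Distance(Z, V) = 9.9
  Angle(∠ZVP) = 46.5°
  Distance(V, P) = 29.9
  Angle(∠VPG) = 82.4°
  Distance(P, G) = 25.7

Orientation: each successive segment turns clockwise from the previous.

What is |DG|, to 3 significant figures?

54.4

W is at the origin; WD runs at 19.6° with length 16.8, so D = (15.8, 5.64). ∠WDH = 148.4° gives DH at -12.0° from the x-axis; with |DH| = 29.2, H = (44.4, -0.435). ∠DHZ = 70.2° gives HZ at -122° from the x-axis; with |HZ| = 12.5, Z = (37.8, -11.1). ∠HZV = 76.7° gives ZV at 135° from the x-axis; with |ZV| = 9.9, V = (30.8, -4.05). ∠ZVP = 46.5° gives VP at 1.40° from the x-axis; with |VP| = 29.9, P = (60.7, -3.32). ∠VPG = 82.4° gives PG at -96.2° from the x-axis; with |PG| = 25.7, G = (57.9, -28.9). Then |DG| = |G − D| = 54.4.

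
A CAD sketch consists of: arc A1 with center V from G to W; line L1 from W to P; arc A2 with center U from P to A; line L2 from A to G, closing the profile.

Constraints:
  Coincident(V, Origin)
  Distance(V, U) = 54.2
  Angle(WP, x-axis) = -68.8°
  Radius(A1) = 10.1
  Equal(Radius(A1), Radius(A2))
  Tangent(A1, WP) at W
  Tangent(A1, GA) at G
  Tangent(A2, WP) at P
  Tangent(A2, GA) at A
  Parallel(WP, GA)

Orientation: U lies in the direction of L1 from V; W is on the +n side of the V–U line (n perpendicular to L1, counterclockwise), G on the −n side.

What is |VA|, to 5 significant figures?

55.133

The slot axis is L1's direction at -68.8°, so u = (cos -68.8°, sin -68.8°) = (0.36162, -0.93232) and n = (−sin -68.8°, cos -68.8°) = (0.93232, 0.36162). V is at the origin and U lies 54.2 along u from V, so U = 54.2·u = (19.600, -50.532). Tangency of A1 to both parallel lines with radius 10.1 puts W and G at V ± 10.1·n: W = (9.4165, 3.6524), G = (-9.4165, -3.6524). Equal radii place P and A the same way about U: P = U + 10.1·n = (29.017, -46.880), A = U − 10.1·n = (10.184, -54.184). Then |VA| = |A − V| = 55.133.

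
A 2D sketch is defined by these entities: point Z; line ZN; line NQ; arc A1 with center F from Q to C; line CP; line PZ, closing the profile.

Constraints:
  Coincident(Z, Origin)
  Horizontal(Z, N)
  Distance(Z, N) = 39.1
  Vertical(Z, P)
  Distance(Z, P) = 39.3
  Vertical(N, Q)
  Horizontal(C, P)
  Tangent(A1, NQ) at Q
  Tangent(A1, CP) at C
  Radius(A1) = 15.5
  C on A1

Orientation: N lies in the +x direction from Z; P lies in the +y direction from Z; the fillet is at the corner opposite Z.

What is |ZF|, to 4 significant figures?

33.52

Z is at the origin; ZN is horizontal with |ZN| = 39.1 and N on the +x side, so N = (39.10, 0.000). Z and P share the same x with |ZP| = 39.3 and P on the +y side, so P = (0.000, 39.30). The virtual corner opposite Z is at (39.10, 39.30). Since A1 is tangent to NQ there, FQ ⟂ NQ and the tangent condition forces FC to be normal to CP, with radius 15.5, so the center F sits 15.5 in from both sides at F = (23.60, 23.80). Then |ZF| = |F − Z| = 33.52.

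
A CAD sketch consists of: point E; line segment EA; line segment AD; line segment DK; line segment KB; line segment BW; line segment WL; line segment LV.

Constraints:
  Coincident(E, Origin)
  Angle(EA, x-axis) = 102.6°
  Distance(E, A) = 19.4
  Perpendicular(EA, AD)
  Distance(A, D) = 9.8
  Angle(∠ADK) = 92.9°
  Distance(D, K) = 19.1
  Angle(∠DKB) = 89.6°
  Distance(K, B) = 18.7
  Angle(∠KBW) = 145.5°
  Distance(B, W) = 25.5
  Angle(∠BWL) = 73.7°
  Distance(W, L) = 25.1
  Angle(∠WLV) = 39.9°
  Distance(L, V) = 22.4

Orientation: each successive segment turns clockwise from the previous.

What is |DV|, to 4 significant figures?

26.65

∠BWL = 73.7° gives WL at 54.30° from the x-axis; with |WL| = 25.1, L = (-17.02, 26.65). ∠WLV = 39.9° gives LV at -85.80° from the x-axis; with |LV| = 22.4, V = (-15.38, 4.307). Then |DV| = |V − D| = 26.65.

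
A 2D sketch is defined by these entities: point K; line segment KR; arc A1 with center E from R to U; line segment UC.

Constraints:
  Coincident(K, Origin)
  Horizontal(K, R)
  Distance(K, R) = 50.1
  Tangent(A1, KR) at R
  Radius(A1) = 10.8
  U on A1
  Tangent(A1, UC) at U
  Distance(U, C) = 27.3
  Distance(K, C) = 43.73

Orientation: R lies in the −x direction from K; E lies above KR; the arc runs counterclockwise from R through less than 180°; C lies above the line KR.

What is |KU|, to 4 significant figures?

40.66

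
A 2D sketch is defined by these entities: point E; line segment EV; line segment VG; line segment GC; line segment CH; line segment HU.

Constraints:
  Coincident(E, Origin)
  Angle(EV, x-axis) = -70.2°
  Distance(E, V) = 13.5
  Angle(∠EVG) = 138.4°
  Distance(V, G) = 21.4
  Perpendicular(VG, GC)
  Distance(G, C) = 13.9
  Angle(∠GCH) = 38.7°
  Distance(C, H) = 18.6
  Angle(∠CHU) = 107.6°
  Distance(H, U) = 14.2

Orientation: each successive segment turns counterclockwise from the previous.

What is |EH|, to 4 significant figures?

22.05

The perpendicularity gives GC at right angles to VG, so GC runs at 61.40°; with |GC| = 13.9, C = (30.02, -10.74). ∠GCH = 38.7° gives CH at -157.3° from the x-axis; with |CH| = 18.6, H = (12.86, -17.92). Then |EH| = |H − E| = 22.05.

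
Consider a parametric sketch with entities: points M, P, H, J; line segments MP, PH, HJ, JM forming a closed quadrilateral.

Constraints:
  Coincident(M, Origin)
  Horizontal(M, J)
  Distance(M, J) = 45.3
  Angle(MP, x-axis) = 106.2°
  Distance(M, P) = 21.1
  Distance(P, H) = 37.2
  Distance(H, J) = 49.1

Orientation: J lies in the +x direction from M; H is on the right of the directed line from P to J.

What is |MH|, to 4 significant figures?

16.63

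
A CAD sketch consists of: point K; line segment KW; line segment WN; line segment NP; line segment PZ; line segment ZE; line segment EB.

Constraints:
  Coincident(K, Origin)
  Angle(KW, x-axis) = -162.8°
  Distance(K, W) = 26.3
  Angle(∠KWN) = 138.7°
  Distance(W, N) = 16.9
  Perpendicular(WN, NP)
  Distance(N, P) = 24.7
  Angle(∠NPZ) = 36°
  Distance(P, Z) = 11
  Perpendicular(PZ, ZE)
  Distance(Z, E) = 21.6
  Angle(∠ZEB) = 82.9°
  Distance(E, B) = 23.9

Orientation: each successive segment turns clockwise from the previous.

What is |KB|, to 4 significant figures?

59.59

The perpendicularity gives ZE at right angles to PZ, so ZE runs at -168.1°; with |ZE| = 21.6, E = (-49.33, 6.453). ∠ZEB = 82.9° gives EB at 94.80° from the x-axis; with |EB| = 23.9, B = (-51.33, 30.27). Then |KB| = |B − K| = 59.59.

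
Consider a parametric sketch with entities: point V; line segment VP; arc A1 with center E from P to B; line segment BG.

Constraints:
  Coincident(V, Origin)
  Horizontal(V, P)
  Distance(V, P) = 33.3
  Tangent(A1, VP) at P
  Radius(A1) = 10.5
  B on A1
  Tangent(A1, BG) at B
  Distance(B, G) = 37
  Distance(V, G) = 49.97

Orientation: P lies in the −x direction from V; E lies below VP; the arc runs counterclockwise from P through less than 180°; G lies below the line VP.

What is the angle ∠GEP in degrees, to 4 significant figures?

158.2°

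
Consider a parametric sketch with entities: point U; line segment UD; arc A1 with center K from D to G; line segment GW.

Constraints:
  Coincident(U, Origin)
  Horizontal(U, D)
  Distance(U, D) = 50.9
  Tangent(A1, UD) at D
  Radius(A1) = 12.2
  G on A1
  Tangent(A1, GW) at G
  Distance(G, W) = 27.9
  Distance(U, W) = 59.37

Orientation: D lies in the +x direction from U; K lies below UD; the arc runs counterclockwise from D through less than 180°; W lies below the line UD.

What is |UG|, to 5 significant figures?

41.191

Checks: |KG| = 12.20 ✓; ∠(KG, GW) = 90.00° ✓; |GW| = 27.90 ✓; |UW| = 59.37 ✓.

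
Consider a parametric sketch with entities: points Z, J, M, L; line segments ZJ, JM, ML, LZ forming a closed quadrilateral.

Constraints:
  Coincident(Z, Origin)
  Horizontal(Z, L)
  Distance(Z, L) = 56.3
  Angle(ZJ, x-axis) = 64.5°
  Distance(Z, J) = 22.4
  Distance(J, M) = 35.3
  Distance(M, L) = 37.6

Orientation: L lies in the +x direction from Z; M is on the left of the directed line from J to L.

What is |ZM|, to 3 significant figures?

54.4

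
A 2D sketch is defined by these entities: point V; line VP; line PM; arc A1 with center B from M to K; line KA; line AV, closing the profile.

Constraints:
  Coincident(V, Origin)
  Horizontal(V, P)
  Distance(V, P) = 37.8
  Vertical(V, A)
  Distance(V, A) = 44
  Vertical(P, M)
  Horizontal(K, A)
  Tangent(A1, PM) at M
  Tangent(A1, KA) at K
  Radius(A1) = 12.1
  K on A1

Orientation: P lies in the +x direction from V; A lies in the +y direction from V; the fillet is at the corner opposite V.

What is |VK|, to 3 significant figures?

51.0

V is at the origin; VP is horizontal with |VP| = 37.8 and P on the +x side, so P = (37.8, 0.00). VA is vertical with |VA| = 44.0 and A on the +y side, so A = (0.00, 44.0). The virtual corner opposite V is at (37.8, 44.0). Tangency of A1 to PM means the radius BM is perpendicular to PM and the tangent condition forces BK to be normal to KA, with radius 12.1, so the center B sits 12.1 in from both sides at B = (25.7, 31.9). That places the tangent points at M = (37.8, 31.9) on PM and K = (25.7, 44.0) on KA. Then |VK| = |K − V| = 51.0.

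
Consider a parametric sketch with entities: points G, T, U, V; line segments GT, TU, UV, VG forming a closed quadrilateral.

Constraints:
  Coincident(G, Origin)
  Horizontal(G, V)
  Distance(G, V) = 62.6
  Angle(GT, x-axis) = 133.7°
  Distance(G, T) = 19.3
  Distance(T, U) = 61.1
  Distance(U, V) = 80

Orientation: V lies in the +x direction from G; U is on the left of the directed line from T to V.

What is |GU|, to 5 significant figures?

68.805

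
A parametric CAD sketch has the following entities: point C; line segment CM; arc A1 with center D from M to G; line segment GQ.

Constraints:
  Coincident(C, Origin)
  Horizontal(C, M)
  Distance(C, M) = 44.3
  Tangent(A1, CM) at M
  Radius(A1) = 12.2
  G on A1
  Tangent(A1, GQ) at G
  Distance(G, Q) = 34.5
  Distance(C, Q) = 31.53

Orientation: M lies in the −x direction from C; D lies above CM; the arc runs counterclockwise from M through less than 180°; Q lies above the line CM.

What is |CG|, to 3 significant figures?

35.6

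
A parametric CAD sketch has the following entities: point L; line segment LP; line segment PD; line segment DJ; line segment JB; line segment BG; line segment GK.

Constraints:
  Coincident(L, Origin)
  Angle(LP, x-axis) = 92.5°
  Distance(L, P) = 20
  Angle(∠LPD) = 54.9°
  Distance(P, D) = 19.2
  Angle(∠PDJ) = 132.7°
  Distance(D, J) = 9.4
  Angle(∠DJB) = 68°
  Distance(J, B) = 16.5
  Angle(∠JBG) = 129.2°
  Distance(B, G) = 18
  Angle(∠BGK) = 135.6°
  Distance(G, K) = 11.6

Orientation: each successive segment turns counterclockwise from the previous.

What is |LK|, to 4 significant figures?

31.13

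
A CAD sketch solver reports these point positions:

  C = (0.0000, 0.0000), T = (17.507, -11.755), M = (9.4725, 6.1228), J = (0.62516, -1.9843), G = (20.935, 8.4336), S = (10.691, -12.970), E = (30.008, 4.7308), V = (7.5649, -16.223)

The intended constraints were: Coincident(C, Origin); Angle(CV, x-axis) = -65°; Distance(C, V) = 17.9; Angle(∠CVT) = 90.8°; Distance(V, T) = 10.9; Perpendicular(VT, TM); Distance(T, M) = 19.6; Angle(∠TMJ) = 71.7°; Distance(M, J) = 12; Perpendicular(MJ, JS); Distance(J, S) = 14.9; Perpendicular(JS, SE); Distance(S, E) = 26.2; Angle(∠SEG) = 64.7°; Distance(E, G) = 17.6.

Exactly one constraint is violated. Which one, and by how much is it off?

Distance(E, G) = 17.6 — off by 7.80.

C = (0.00, 0.00) ✓; CV at -65.00° ✓; |CV| = 17.90 ✓; ∠CVT = 90.80° ✓; |VT| = 10.90 ✓; ∠(VT, TM) = 90.00° ✓; |TM| = 19.60 ✓; ∠TMJ = 71.70° ✓; |MJ| = 12.00 ✓; ∠(MJ, JS) = 90.00° ✓; |JS| = 14.90 ✓; ∠(JS, SE) = 90.00° ✓; |SE| = 26.20 ✓; ∠SEG = 64.70° ✓; |EG| = 9.799 ✗.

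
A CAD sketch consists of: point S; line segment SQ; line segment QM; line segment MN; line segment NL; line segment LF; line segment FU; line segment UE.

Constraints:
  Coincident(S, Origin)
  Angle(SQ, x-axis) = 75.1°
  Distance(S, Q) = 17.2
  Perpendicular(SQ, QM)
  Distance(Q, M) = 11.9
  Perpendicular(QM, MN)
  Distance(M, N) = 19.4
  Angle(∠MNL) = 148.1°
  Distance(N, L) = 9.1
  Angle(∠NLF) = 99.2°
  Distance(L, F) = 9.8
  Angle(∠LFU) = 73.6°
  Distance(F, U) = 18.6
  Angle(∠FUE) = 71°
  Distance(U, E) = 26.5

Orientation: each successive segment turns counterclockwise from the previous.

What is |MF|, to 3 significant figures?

27.1

S is at the origin; SQ runs at 75.1° with length 17.2, so Q = (4.42, 16.6). SQ ⟂ QM, so QM runs at 165°; with |QM| = 11.9, M = (-7.08, 19.7). QM is perpendicular to MN, so MN runs at -105°; with |MN| = 19.4, N = (-12.1, 0.934). ∠MNL = 148.1° gives NL at -73.0° from the x-axis; with |NL| = 9.1, L = (-9.40, -7.77). ∠NLF = 99.2° gives LF at 7.80° from the x-axis; with |LF| = 9.8, F = (0.304, -6.44). Then |MF| = |F − M| = 27.1.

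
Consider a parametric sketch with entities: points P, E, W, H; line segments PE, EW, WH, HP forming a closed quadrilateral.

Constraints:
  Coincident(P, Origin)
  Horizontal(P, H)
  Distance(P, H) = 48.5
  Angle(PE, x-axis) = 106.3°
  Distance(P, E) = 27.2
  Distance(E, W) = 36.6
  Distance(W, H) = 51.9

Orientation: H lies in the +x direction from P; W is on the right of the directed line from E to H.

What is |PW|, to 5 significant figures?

10.399

Checks: |EW| = 36.60 ✓; |WH| = 51.90 ✓.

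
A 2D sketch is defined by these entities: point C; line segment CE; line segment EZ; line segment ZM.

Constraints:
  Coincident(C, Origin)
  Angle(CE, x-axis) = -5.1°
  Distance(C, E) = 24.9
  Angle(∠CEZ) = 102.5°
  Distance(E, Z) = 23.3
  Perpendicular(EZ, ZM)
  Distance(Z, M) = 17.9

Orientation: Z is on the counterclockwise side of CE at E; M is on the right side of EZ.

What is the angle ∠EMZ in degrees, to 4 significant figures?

52.47°

C is at the origin; CE runs at -5.1° with length 24.9, so E = 24.9·(cos -5.1°, sin -5.1°) = (24.80, -2.213). ∠CEZ = 102.5°, so EZ runs at -5.1° + (180° − 102.5°) = 72.40° from the x-axis; with |EZ| = 23.3, Z = E + 23.3·(cos 72.40°, sin 72.40°) = (31.85, 20.00). The perpendicularity gives ZM at right angles to EZ; with |ZM| = 17.9 on the right of EZ, M = Z + 17.9·(0.9532, -0.3024) = (48.91, 14.58). Then cos ∠EMZ = ME·MZ / (|ME||MZ|), giving 52.47°.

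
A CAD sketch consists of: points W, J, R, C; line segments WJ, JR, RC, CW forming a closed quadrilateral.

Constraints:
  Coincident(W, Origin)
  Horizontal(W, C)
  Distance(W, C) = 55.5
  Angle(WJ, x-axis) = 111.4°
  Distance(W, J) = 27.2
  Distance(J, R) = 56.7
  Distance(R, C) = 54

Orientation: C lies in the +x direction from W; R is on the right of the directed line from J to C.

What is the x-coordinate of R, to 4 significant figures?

9.330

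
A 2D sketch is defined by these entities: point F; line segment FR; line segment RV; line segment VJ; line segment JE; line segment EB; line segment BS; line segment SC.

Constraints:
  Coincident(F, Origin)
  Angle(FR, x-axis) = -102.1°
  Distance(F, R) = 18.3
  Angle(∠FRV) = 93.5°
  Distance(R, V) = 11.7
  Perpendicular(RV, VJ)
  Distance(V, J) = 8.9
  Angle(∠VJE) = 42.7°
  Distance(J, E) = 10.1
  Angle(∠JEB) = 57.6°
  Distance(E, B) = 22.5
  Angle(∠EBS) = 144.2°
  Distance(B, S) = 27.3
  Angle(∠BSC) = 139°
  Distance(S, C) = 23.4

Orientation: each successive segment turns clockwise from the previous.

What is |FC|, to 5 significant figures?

63.303

F is at the origin; FR runs at -102.1° with length 18.3, so R = (-3.8360, -17.893). ∠FRV = 93.5° gives RV at 171.40° from the x-axis; with |RV| = 11.7, V = (-15.404, -16.144). The perpendicularity gives VJ at right angles to RV, so VJ runs at 81.400°; with |VJ| = 8.9, J = (-14.074, -7.3439). ∠VJE = 42.7° gives JE at -55.900° from the x-axis; with |JE| = 10.1, E = (-8.4112, -15.707). ∠JEB = 57.6° gives EB at -178.30° from the x-axis; with |EB| = 22.5, B = (-30.901, -16.375). ∠EBS = 144.2° gives BS at 145.90° from the x-axis; with |BS| = 27.3, S = (-53.507, -1.0694). ∠BSC = 139.0° gives SC at 104.90° from the x-axis; with |SC| = 23.4, C = (-59.524, 21.544). Then |FC| = |C − F| = 63.303.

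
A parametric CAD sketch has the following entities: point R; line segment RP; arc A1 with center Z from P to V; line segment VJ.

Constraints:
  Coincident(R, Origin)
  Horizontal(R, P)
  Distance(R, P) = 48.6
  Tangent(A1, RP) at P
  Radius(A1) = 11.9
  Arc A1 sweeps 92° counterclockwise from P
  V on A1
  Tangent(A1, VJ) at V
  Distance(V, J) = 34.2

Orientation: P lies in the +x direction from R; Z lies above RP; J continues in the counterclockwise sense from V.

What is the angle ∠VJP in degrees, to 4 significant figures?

14.96°

On A1, P sits at bearing -90° from Z; a 92° counterclockwise sweep puts V at bearing 2°, so V = Z + 11.9·(cos 2°, sin 2°) = (60.49, 12.32). Tangency of A1 to VJ means the radius ZV is perpendicular to VJ, so VJ runs along (−sin 2°, cos 2°); with |VJ| = 34.2, J = (59.30, 46.49). Then cos ∠VJP = JV·JP / (|JV||JP|), giving 14.96°.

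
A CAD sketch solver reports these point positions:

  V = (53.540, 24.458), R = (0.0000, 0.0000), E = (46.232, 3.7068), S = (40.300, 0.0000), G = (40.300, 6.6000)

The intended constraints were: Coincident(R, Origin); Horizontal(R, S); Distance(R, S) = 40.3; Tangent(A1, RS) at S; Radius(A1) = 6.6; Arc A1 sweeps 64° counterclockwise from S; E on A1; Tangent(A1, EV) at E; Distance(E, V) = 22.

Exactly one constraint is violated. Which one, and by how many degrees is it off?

Tangent(A1, EV) at E — off by 6.60°.

R = (0.00, 0.00) ✓; R.y = 0.00, S.y = 0.00 ✓; |RS| = 40.30 ✓; ∠(GS, SR) = 90.00° ✓; |GS| = 6.600 ✓; bearing(G→E) − bearing(G→S) = 64.00° ✓; |GE| = 6.600 ✓; ∠(GE, EV) = 83.40° ✗; |EV| = 22.00 ✓.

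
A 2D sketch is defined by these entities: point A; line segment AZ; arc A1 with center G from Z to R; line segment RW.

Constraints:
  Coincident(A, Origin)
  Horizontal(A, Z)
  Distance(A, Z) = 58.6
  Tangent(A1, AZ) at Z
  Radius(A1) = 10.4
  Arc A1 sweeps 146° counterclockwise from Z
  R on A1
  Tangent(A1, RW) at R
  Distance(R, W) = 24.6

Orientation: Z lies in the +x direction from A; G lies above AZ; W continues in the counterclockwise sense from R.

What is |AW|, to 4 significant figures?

54.88

A is at the origin; A and Z share the same y with |AZ| = 58.6 and Z on the +x side, so Z = (58.60, 0.000). Since A1 is tangent to AZ there, GZ ⟂ AZ, so G = Z + (0, 10.4) = (58.60, 10.40). On A1, Z sits at bearing -90° from G; a 146° counterclockwise sweep puts R at bearing 56°, so R = G + 10.4·(cos 56°, sin 56°) = (64.42, 19.02). The tangent condition forces GR to be normal to RW, so RW runs along (−sin 56°, cos 56°); with |RW| = 24.6, W = (44.02, 32.78). Then |AW| = |W − A| = 54.88.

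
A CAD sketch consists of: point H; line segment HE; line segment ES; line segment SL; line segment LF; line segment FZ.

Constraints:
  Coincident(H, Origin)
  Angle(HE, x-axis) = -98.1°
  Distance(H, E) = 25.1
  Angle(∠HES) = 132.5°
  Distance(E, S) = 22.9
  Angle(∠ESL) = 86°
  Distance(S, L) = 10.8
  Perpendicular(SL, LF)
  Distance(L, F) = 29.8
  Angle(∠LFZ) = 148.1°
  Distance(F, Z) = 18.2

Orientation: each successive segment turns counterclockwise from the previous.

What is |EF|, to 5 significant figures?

11.536

H is at the origin; HE runs at -98.1° with length 25.1, so E = (-3.5366, -24.850). ∠HES = 132.5° gives ES at -50.600° from the x-axis; with |ES| = 22.9, S = (10.999, -42.545). ∠ESL = 86.0° gives SL at 43.400° from the x-axis; with |SL| = 10.8, L = (18.846, -35.125). SL ⟂ LF, so LF runs at 133.40°; with |LF| = 29.8, F = (-1.6295, -13.473). Then |EF| = |F − E| = 11.536.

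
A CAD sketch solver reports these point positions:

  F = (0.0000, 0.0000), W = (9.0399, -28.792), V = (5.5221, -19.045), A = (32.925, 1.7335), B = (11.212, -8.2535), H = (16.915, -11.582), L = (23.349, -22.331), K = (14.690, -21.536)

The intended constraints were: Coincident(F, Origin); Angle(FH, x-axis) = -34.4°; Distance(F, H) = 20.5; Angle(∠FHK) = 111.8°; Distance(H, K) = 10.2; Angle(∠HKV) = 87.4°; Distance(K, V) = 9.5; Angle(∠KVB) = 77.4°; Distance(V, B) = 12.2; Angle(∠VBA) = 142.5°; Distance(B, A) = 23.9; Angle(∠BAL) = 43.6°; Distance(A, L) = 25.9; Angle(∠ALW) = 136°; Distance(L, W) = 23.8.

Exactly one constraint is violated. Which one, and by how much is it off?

Distance(L, W) = 23.8 — off by 8.10.

F = (0.00, 0.00) ✓; FH at -34.40° ✓; |FH| = 20.50 ✓; ∠FHK = 111.8° ✓; |HK| = 10.20 ✓; ∠HKV = 87.40° ✓; |KV| = 9.500 ✓; ∠KVB = 77.40° ✓; |VB| = 12.20 ✓; ∠VBA = 142.5° ✓; |BA| = 23.90 ✓; ∠BAL = 43.60° ✓; |AL| = 25.90 ✓; ∠ALW = 136.0° ✓; |LW| = 15.70 ✗.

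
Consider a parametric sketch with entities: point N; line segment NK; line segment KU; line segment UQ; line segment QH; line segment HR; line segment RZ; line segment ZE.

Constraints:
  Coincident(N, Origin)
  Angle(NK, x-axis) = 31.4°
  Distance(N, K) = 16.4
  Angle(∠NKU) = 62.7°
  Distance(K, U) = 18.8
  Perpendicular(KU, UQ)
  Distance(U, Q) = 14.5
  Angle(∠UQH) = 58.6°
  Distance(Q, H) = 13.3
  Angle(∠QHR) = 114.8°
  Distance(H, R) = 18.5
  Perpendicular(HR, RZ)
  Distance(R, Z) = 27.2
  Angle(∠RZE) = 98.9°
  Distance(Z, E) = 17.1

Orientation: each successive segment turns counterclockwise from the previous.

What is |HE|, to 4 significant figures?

29.89

N is at the origin; NK runs at 31.4° with length 16.4, so K = (14.00, 8.545). ∠NKU = 62.7° gives KU at 148.7° from the x-axis; with |KU| = 18.8, U = (-2.066, 18.31). KU is perpendicular to UQ, so UQ runs at -121.3°; with |UQ| = 14.5, Q = (-9.599, 5.922). ∠UQH = 58.6° gives QH at 0.1000° from the x-axis; with |QH| = 13.3, H = (3.701, 5.945). ∠QHR = 114.8° gives HR at 65.30° from the x-axis; with |HR| = 18.5, R = (11.43, 22.75). HR ⟂ RZ, so RZ runs at 155.3°; with |RZ| = 27.2, Z = (-13.28, 34.12). ∠RZE = 98.9° gives ZE at -123.6° from the x-axis; with |ZE| = 17.1, E = (-22.74, 19.88). Then |HE| = |E − H| = 29.89.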